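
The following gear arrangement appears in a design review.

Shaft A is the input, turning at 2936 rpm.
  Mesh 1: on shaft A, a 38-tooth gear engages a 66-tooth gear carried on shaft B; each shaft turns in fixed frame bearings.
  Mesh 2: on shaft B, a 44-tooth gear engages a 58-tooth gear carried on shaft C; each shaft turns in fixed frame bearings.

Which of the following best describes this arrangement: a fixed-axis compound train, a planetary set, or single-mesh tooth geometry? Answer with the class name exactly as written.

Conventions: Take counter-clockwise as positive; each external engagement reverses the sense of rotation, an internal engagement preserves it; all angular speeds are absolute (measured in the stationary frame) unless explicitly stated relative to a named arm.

fixed-axis compound train

class = fixed-axis compound train [2 meshes; 2 ratios multiply, 2 sense flips]
classification: fixed-axis compound train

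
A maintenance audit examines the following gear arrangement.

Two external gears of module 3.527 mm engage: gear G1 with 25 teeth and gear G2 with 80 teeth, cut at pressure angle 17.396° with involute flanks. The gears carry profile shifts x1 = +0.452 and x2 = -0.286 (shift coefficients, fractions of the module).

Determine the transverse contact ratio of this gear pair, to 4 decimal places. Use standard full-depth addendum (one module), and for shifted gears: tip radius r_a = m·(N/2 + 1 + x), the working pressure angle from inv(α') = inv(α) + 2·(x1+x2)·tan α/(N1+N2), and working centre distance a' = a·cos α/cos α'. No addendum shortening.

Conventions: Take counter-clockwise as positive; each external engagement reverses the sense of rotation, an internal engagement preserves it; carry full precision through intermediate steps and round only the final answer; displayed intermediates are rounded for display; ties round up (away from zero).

single-mesh involute tooth geometry (25T engaging 80T at module 3.527)
base radii: r_b1 = 42.070991, r_b2 = 134.627171
tip radii: r_a1 = 49.208704, r_a2 = 143.598278
inv(α') = inv(17.396°) + 2·(+0.452-0.286)·tan α/(25+80) = 0.01067750  ⇒  α' = 17.95487°
a' = a·cos α / cos α' = 185.1675·cos 17.396°/cos 17.95487° = 185.743963
action lengths: √(r_a1²−r_b1²) = 25.525052, √(r_a2²−r_b2²) = 49.959888
base pitch p_b = π·m·cos α = 10.573593
CR = (25.525052 + 49.959888 − 185.743963·sin 17.95487°)/10.573593 = 1.723734
contact ratio ≈ 1.7237

1.7237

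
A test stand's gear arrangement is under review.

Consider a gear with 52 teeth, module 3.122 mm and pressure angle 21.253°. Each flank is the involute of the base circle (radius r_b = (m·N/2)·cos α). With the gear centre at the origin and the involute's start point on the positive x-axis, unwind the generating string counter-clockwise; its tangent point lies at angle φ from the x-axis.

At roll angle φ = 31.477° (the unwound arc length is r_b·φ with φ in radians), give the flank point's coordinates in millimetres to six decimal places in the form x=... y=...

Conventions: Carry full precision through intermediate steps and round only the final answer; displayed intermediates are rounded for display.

recognized (one wheel, involute flank): single-mesh tooth geometry, m = 3.122, N = 52
pitch radius r_p = m·N/2 = 3.122·52/2 = 81.172000
base radius r_b = r_p·cos α = 81.172000·cos 21.253° = 75.651402
roll angle φ = 31.477° = 0.54937729 rad
x = r_b·(cos φ + φ·sin φ) = 86.220707
y = r_b·(sin φ − φ·cos φ) = 4.056422

x=86.220707 y=4.056422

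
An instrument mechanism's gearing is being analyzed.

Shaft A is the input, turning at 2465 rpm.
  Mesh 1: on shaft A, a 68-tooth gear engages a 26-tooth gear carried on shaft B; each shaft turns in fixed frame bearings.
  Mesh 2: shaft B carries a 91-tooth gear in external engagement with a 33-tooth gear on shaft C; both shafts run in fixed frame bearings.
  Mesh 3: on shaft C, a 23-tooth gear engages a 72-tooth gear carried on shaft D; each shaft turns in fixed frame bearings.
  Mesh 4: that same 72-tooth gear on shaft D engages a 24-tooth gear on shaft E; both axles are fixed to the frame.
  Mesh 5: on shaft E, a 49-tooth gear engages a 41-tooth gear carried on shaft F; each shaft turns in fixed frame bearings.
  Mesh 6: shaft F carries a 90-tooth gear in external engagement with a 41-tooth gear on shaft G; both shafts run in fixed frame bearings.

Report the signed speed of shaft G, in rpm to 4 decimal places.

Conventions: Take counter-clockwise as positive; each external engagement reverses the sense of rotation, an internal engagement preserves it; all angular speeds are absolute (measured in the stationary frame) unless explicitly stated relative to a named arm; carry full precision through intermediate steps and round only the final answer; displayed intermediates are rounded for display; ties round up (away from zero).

+44695.8716 rpm

recognized (7 fixed axles, 6 meshes): fixed-axis compound train
mesh 1 [68T→26T]: ω = 2465.0000×68/26 = 6446.9231 rpm, sense flips to −
mesh 2 [91T→33T]: ω = 6446.9231×91/33 = 17777.8788 rpm, sense flips to +
mesh 3 [23T→72T]: ω = 17777.8788×23/72 = 5679.0446 rpm, sense flips to −
mesh 4 [72T→24T]: ω = 5679.0446×72/24 = 17037.1338 rpm, sense flips to +
mesh 5 [49T→41T]: ω = 17037.1338×49/41 = 20361.4526 rpm, sense flips to −
mesh 6 [90T→41T]: ω = 20361.4526×90/41 = 44695.8716 rpm, sense flips to +
signed output speed = +44695.8716 rpm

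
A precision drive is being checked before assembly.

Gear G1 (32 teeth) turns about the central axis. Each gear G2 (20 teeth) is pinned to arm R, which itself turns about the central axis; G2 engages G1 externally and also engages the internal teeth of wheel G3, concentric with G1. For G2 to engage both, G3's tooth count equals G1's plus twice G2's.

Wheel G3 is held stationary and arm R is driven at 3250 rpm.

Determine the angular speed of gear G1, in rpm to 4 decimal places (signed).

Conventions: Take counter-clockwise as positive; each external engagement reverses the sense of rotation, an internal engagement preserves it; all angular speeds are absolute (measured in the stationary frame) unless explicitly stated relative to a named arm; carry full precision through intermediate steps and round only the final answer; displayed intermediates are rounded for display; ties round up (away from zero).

class = planetary set [G3 = 32+2·20 = 72; Willis about the carrier]
normalise by the input: solve with ω_arm = 1, then scale by 3250 rpm
ring teeth: 32 + 2·20 = 72
32(ω_sun−ω_arm) = −72(ω_ring−ω_arm),  ω_ring = 0, ω_arm = 1
ω_sun = 1 − (72/32)(0−1) = 13/4
scale: ω_sun = 13/4 × 3250 rpm = +10562.5000 rpm

+10562.5000 rpm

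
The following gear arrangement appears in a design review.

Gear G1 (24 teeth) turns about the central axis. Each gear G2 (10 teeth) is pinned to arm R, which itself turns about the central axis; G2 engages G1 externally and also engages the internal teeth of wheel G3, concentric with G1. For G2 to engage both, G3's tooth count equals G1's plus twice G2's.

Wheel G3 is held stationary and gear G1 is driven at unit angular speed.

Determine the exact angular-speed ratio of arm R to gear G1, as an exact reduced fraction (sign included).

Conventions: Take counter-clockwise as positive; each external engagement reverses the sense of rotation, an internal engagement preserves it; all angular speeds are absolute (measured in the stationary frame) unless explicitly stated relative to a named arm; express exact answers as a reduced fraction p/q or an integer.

6/17

planetary set (24T centre, 10T on arm, 44T internal) — Willis relation
ring teeth: 24 + 2·10 = 44
24(ω_sun−ω_arm) = −44(ω_ring−ω_arm),  ω_ring = 0, ω_sun = 1
24(1−ω_arm) = −44(0−ω_arm)  ⇒  68·ω_arm = 24  ⇒  ω_arm = 6/17
ω_out/ω_in = 6/17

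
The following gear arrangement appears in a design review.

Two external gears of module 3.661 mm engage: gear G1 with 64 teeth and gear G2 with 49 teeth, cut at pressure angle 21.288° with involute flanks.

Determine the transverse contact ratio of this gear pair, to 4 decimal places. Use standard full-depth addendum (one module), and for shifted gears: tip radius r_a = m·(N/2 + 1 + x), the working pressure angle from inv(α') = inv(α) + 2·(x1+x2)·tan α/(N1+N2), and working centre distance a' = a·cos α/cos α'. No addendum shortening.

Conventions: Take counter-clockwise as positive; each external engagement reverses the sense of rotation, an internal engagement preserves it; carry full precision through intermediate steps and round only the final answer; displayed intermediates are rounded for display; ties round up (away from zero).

recognized (one external pair, fixed centres): single-mesh tooth geometry, m = 3.661, N1 = 64, N2 = 49
base radii: r_b1 = 109.158401, r_b2 = 83.574401
tip radii: r_a1 = 120.813000, r_a2 = 93.355500
no profile shift: α' = α, a' = a
action lengths: √(r_a1²−r_b1²) = 51.770884, √(r_a2²−r_b2²) = 41.600107
base pitch p_b = π·m·cos α = 10.716601
CR = (51.770884 + 41.600107 − 206.846500·sin 21.28800°)/10.716601 = 1.705215
contact ratio ≈ 1.7052

1.7052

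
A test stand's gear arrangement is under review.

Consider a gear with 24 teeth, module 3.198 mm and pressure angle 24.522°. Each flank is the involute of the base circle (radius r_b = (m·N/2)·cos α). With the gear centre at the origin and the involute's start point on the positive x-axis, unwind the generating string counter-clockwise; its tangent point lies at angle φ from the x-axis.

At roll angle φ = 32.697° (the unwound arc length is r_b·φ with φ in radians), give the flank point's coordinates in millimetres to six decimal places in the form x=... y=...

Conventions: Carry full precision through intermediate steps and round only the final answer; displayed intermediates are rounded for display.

x=40.145217 y=2.093299

recognized (one wheel, involute flank): single-mesh tooth geometry, m = 3.198, N = 24
pitch radius r_p = m·N/2 = 3.198·24/2 = 38.376000
base radius r_b = r_p·cos α = 38.376000·cos 24.522° = 34.914561
roll angle φ = 32.697° = 0.57067031 rad
x = r_b·(cos φ + φ·sin φ) = 40.145217
y = r_b·(sin φ − φ·cos φ) = 2.093299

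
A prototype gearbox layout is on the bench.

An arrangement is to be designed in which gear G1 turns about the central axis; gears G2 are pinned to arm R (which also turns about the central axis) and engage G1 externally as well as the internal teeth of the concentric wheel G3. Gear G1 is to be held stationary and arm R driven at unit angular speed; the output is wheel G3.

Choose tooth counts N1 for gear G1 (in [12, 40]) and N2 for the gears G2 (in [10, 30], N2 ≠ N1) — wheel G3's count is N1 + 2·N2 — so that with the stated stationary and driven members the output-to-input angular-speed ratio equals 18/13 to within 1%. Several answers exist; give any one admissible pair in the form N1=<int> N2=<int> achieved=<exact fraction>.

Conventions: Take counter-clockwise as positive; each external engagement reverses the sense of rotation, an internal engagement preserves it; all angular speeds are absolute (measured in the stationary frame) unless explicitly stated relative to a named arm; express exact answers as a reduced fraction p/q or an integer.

N1=15 N2=12 achieved=18/13

topology: planetary set — design target 18/13, arm = carrier (Willis)
Willis with ω_sun = 0: ω_ring/ω_arm = (N1+N3)/N3; set equal to 18/13  ⇒  N3/N1 = 1/(18/13 − 1) = 13/5
N3 = N1 + 2·N2  ⇒  N2/N1 = (N3/N1 − 1)/2 = (13/5 − 1)/2 = 4/5
smallest multiple with N1 ≥ 12 and N2 ≥ 10: k = 3  ⇒  N1 = 3·5 = 15, N2 = 3·4 = 12 (N1 ≤ 40, N2 ≤ 30, N2 ≠ N1 ✓), N3 = 15 + 2·12 = 39
check: (N1+N3)/N3 with N1 = 15, N3 = 39 gives 18/13; |achieved − target| = 0 ≤ 9/650 ✓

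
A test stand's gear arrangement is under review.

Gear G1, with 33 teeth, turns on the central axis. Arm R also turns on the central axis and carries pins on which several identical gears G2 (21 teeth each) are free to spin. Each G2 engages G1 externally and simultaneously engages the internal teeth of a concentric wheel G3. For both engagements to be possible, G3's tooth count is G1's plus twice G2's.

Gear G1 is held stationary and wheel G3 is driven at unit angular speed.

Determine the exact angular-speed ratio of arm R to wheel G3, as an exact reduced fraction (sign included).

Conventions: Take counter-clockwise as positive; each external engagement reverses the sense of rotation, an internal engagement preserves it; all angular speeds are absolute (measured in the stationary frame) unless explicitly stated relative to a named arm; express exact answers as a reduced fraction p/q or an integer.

recognized (axles ride arm R): planetary set, 33/21/75 teeth
ring teeth: 33 + 2·21 = 75
33(ω_sun−ω_arm) = −75(ω_ring−ω_arm),  ω_sun = 0, ω_ring = 1
33(0−ω_arm) = −75(1−ω_arm)  ⇒  108·ω_arm = 75  ⇒  ω_arm = 25/36
ω_out/ω_in = 25/36

25/36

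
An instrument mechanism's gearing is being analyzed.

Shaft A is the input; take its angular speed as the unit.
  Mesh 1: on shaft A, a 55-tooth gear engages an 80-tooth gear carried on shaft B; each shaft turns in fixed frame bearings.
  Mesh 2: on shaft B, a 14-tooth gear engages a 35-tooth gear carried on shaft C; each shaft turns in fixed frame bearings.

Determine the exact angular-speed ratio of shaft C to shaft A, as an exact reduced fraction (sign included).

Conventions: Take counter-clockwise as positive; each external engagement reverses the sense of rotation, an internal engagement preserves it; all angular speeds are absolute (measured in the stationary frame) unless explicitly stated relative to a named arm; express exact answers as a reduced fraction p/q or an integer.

class = fixed-axis compound train [2 meshes; 2 ratios multiply, 2 sense flips]
mesh 1 [55T→80T]: running ratio 11/16, sense −
mesh 2 [14T→35T]: running ratio 11/40, sense +
ω_out/ω_in = 11/40

11/40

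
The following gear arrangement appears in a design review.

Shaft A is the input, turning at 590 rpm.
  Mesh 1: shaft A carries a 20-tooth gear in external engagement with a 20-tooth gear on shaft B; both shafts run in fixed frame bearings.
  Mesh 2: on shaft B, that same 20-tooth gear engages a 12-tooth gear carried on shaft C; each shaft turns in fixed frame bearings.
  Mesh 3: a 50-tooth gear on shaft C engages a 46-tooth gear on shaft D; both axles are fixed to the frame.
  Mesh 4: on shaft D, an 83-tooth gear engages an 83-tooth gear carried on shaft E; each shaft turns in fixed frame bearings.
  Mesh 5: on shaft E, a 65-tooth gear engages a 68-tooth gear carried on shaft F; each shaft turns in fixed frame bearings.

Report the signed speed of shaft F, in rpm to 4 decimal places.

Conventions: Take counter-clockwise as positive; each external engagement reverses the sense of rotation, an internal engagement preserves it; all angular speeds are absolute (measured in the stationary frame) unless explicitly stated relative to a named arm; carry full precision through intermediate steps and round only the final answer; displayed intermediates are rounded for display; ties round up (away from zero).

topology: fixed-axis compound train — 5 meshes, A→F
mesh 1 [20T→20T]: ω = 590.0000×20/20 = 590.0000 rpm, sense flips to −
mesh 2 [20T→12T]: ω = 590.0000×20/12 = 983.3333 rpm, sense flips to +
mesh 3 [50T→46T]: ω = 983.3333×50/46 = 1068.8406 rpm, sense flips to −
mesh 4 [83T→83T]: ω = 1068.8406×83/83 = 1068.8406 rpm, sense flips to +
mesh 5 [65T→68T]: ω = 1068.8406×65/68 = 1021.6858 rpm, sense flips to −
signed output speed = -1021.6858 rpm

-1021.6858 rpm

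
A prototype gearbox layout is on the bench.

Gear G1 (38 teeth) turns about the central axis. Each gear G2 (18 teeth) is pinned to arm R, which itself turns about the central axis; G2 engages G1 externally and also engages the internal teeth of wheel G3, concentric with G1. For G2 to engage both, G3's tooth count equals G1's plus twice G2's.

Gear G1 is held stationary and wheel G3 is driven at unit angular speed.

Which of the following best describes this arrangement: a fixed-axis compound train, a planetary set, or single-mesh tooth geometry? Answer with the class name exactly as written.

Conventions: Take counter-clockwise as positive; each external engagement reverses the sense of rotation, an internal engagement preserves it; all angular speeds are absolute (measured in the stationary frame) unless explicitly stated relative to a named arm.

planetary set

class = planetary set [G3 = 38+2·18 = 74; Willis about the carrier]
classification: planetary set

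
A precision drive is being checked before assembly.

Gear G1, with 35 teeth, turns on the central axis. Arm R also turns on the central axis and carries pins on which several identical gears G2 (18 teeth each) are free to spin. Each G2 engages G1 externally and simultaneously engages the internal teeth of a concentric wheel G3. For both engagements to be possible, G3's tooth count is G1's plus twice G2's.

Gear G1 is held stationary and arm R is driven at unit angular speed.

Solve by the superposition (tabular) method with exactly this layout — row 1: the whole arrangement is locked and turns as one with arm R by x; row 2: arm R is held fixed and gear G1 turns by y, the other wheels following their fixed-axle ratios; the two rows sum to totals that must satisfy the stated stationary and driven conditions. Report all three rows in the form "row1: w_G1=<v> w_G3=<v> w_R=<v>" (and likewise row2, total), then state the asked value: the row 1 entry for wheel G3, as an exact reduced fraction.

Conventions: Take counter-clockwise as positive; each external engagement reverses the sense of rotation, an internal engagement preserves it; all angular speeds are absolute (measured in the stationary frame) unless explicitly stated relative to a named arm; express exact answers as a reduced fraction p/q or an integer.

topology: planetary set — G1 35T / G2 18T / G3 71T, arm = carrier (Willis)
row 1: whole set turns with the arm by x
row 2 (arm held, sun turns y): ω_ring = −(35/71)·y, ω_arm = 0
boundary: total ω_sun = x + y = 0 and total ω_arm = x = 1  ⇒  y = -1, x = 1
row 2 ring = −(35/71)·(-1) = 35/71
totals (row 1 + row 2): sun 1 + (-1) = 0, ring 1 + 35/71 = 106/71, arm 1 + 0 = 1
asked cell (row1, ring) = 1

row1: w_G1=1 w_G3=1 w_R=1
row2: w_G1=-1 w_G3=35/71 w_R=0
total: w_G1=0 w_G3=106/71 w_R=1
asked value: 1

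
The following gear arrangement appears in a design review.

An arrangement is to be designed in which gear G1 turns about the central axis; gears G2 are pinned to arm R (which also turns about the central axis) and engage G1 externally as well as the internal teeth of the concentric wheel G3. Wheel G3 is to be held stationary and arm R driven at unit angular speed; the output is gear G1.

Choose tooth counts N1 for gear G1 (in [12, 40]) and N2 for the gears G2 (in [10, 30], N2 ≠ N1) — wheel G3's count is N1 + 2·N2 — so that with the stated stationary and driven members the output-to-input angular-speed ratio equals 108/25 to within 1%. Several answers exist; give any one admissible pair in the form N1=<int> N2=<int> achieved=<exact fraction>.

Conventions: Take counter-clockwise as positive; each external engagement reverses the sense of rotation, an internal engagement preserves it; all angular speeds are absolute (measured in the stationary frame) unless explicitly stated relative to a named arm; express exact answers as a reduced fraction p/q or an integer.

N1=25 N2=29 achieved=108/25

class = planetary set [ratio 108/25 wanted; Willis about the carrier]
Willis with ω_ring = 0: ω_sun/ω_arm = (N1+N3)/N1; set equal to 108/25  ⇒  N3/N1 = 108/25 − 1 = 83/25
N3 = N1 + 2·N2  ⇒  N2/N1 = (N3/N1 − 1)/2 = (83/25 − 1)/2 = 29/25
smallest multiple with N1 ≥ 12 and N2 ≥ 10: k = 1  ⇒  N1 = 1·25 = 25, N2 = 1·29 = 29 (N1 ≤ 40, N2 ≤ 30, N2 ≠ N1 ✓), N3 = 25 + 2·29 = 83
check: (N1+N3)/N1 with N1 = 25, N3 = 83 gives 108/25; |achieved − target| = 0 ≤ 27/625 ✓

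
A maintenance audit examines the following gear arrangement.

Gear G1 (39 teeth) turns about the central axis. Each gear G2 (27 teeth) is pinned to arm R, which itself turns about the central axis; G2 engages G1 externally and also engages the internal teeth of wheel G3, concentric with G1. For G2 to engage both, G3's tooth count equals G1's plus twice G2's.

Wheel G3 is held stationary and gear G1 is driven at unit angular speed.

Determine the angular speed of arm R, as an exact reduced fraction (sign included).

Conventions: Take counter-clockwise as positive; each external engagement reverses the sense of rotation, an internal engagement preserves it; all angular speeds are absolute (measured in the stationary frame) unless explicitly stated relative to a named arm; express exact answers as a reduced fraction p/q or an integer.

topology: planetary set — G1 39T / G2 27T / G3 93T, arm = carrier (Willis)
ring teeth: 39 + 2·27 = 93
39(ω_sun−ω_arm) = −93(ω_ring−ω_arm),  ω_ring = 0, ω_sun = 1
39(1−ω_arm) = −93(0−ω_arm)  ⇒  132·ω_arm = 39  ⇒  ω_arm = 13/44
exact speed ratio = 13/44

13/44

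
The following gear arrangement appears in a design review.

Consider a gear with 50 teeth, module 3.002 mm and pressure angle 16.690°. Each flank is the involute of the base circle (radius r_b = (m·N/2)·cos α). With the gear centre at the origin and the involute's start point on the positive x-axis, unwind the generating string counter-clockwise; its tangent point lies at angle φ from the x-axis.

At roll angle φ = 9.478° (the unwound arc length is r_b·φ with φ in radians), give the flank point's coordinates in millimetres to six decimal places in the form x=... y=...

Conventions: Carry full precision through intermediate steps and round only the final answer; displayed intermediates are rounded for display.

x=72.865218 y=0.108176

single-mesh involute tooth geometry (50T wheel at module 3.002)
pitch radius r_p = m·N/2 = 3.002·50/2 = 75.050000
base radius r_b = r_p·cos α = 75.050000·cos 16.690° = 71.888341
roll angle φ = 9.478° = 0.16542231 rad
x = r_b·(cos φ + φ·sin φ) = 72.865218
y = r_b·(sin φ − φ·cos φ) = 0.108176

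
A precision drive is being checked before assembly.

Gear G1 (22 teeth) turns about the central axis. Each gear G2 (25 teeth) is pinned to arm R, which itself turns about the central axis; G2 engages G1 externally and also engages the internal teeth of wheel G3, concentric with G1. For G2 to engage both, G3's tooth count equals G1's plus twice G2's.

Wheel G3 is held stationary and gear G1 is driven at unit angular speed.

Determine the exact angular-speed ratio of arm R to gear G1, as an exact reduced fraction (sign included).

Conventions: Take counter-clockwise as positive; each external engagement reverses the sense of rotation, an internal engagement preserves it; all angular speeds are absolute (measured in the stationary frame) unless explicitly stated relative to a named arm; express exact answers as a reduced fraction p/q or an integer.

11/47

planetary set (22T centre, 25T on arm, 72T internal) — Willis relation
ring teeth: 22 + 2·25 = 72
22(ω_sun−ω_arm) = −72(ω_ring−ω_arm),  ω_ring = 0, ω_sun = 1
22(1−ω_arm) = −72(0−ω_arm)  ⇒  94·ω_arm = 22  ⇒  ω_arm = 11/47
ω_out/ω_in = 11/47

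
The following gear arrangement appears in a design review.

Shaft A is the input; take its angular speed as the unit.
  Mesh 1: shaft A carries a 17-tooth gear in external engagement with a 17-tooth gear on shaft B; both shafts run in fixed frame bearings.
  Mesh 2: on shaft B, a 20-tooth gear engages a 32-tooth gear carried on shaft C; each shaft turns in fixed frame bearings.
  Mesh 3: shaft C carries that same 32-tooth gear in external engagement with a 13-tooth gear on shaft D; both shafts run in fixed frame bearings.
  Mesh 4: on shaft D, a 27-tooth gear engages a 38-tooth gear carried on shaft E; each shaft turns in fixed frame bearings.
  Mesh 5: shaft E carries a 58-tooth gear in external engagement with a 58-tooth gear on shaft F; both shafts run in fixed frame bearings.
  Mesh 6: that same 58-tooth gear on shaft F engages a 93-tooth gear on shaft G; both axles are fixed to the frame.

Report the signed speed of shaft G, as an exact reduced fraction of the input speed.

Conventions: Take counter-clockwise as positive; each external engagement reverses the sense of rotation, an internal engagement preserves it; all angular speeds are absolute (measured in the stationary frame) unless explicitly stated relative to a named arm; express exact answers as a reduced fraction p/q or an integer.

6-mesh fixed-axis compound train (all bearings frame-fixed)
mesh 1 [17T→17T]: |ω|/ω_in = 1×17/17 = 1, sense flips to −
mesh 2 [20T→32T]: |ω|/ω_in = 1×20/32 = 5/8, sense flips to +
mesh 3 [32T→13T]: |ω|/ω_in = (5/8)×32/13 = 20/13, sense flips to −
mesh 4 [27T→38T]: |ω|/ω_in = (20/13)×27/38 = 270/247, sense flips to +
mesh 5 [58T→58T]: |ω|/ω_in = (270/247)×58/58 = 270/247, sense flips to −
mesh 6 [58T→93T]: |ω|/ω_in = (270/247)×58/93 = 5220/7657, sense flips to +
signed output speed (× input speed) = 5220/7657

5220/7657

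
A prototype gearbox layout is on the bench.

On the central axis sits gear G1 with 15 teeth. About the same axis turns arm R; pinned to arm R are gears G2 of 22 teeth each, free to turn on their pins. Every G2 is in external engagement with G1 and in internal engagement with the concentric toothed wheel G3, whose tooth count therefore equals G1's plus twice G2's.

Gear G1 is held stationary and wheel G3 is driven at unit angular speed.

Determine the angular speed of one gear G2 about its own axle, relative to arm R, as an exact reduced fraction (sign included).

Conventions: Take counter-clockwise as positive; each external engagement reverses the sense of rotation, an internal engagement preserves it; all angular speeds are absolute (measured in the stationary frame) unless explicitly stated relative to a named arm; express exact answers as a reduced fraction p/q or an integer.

topology: planetary set — G1 15T / G2 22T / G3 59T, arm = carrier (Willis)
ring teeth: 15 + 2·22 = 59
15(ω_sun−ω_arm) = −59(ω_ring−ω_arm),  ω_sun = 0, ω_ring = 1
15(0−ω_arm) = −59(1−ω_arm)  ⇒  74·ω_arm = 59  ⇒  ω_arm = 59/74
sun–planet mesh: 15·(0−59/74) = −22·(ω_p−ω_arm)  ⇒  ω_p−ω_arm = 885/1628
exact speed ratio = 885/1628

885/1628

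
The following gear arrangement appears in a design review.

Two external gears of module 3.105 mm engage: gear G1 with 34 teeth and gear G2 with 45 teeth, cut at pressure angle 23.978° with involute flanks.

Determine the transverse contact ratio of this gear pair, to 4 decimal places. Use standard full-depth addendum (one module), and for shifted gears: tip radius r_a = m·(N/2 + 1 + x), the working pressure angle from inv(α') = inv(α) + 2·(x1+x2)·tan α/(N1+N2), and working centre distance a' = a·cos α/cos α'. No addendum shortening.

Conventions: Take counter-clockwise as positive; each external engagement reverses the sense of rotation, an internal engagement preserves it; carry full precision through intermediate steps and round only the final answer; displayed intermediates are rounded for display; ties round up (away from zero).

1.5425

recognized (one external pair, fixed centres): single-mesh tooth geometry, m = 3.105, N1 = 34, N2 = 45
base radii: r_b1 = 48.229737, r_b2 = 63.833476
tip radii: r_a1 = 55.890000, r_a2 = 72.967500
no profile shift: α' = α, a' = a
action lengths: √(r_a1²−r_b1²) = 28.241540, √(r_a2²−r_b2²) = 35.348882
base pitch p_b = π·m·cos α = 8.912835
CR = (28.241540 + 35.348882 − 122.647500·sin 23.97800°)/8.912835 = 1.542519
contact ratio ≈ 1.5425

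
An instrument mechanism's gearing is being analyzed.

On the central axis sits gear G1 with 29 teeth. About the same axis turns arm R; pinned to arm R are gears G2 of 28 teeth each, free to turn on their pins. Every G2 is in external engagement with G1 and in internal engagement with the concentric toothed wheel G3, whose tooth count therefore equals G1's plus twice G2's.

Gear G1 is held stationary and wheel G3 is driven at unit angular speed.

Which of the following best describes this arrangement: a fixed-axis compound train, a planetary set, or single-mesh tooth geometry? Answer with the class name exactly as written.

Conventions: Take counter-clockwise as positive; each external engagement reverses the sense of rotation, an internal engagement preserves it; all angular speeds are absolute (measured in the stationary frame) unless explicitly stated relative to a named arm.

planetary set

class = planetary set [G3 = 29+2·28 = 85; Willis about the carrier]
classification: planetary set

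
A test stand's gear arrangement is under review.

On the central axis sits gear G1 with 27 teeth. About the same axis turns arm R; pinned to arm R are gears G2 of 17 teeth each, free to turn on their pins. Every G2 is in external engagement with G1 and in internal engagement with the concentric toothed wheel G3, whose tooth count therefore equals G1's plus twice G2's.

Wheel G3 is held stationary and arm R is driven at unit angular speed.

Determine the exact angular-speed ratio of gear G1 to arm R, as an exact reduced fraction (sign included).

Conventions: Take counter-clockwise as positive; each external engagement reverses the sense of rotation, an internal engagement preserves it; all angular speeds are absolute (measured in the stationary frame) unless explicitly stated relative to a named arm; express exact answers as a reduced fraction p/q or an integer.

recognized (axles ride arm R): planetary set, 27/17/61 teeth
ring teeth: 27 + 2·17 = 61
27(ω_sun−ω_arm) = −61(ω_ring−ω_arm),  ω_ring = 0, ω_arm = 1
ω_sun = 1 − (61/27)(0−1) = 88/27
ω_out/ω_in = 88/27

88/27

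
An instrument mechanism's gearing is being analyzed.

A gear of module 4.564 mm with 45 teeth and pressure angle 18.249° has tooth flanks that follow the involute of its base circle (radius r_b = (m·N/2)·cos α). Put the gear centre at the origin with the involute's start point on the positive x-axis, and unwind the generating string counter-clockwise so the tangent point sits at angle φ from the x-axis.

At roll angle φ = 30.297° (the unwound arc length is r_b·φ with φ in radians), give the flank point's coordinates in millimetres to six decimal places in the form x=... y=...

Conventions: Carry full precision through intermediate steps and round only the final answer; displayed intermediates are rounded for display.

x=110.221321 y=4.673413

recognized (one wheel, involute flank): single-mesh tooth geometry, m = 4.564, N = 45
pitch radius r_p = m·N/2 = 4.564·45/2 = 102.690000
base radius r_b = r_p·cos α = 102.690000·cos 18.249° = 97.525165
roll angle φ = 30.297° = 0.52878240 rad
x = r_b·(cos φ + φ·sin φ) = 110.221321
y = r_b·(sin φ − φ·cos φ) = 4.673413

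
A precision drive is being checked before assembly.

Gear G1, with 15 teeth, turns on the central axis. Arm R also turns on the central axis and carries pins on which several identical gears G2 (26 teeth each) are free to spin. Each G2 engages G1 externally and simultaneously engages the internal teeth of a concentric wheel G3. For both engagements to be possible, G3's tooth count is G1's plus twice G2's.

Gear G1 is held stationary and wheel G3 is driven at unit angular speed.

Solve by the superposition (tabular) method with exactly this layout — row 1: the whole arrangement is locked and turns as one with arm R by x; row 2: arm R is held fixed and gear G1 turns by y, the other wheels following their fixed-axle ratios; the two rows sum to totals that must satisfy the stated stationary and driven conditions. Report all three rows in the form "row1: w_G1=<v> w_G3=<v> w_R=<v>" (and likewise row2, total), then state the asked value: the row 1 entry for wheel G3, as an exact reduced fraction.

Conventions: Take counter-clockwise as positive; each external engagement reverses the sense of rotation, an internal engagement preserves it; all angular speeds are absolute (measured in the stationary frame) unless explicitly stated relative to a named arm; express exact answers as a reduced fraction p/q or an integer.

row1: w_G1=67/82 w_G3=67/82 w_R=67/82
row2: w_G1=-67/82 w_G3=15/82 w_R=0
total: w_G1=0 w_G3=1 w_R=67/82
asked value: 67/82

planetary set (15T centre, 26T on arm, 67T internal) — Willis relation
row 1 — lock + rotate with arm: ω_sun = ω_ring = ω_arm = x
row 2: sun turns y, ring = −(15/67)·y, arm 0
boundary: total ω_sun = x + y = 0 and total ω_ring = x − (15/67)·y = 1  ⇒  y = -67/82, x = 67/82
row 2 ring = −(15/67)·(-67/82) = 15/82
totals (row 1 + row 2): sun 67/82 + (-67/82) = 0, ring 67/82 + 15/82 = 1, arm 67/82 + 0 = 67/82
asked cell (row1, ring) = 67/82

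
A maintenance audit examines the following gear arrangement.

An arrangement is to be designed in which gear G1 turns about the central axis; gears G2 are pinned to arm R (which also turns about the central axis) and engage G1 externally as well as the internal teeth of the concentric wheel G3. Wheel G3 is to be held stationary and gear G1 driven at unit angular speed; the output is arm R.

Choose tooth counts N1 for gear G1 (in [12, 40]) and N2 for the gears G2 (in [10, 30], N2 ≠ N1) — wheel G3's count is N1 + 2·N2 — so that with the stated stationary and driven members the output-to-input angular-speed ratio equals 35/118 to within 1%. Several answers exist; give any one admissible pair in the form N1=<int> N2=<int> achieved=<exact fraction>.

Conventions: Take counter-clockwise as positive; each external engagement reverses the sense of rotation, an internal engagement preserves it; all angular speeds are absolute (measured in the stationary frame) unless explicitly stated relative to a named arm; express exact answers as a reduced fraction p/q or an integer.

design class (target 35/118): planetary set
Willis with ω_ring = 0: ω_arm/ω_sun = N1/(N1+N3); set equal to 35/118  ⇒  N3/N1 = 1/(35/118) − 1 = 83/35
N3 = N1 + 2·N2  ⇒  N2/N1 = (N3/N1 − 1)/2 = (83/35 − 1)/2 = 24/35
smallest multiple with N1 ≥ 12 and N2 ≥ 10: k = 1  ⇒  N1 = 1·35 = 35, N2 = 1·24 = 24 (N1 ≤ 40, N2 ≤ 30, N2 ≠ N1 ✓), N3 = 35 + 2·24 = 83
check: N1/(N1+N3) with N1 = 35, N3 = 83 gives 35/118; |achieved − target| = 0 ≤ 7/2360 ✓

N1=35 N2=24 achieved=35/118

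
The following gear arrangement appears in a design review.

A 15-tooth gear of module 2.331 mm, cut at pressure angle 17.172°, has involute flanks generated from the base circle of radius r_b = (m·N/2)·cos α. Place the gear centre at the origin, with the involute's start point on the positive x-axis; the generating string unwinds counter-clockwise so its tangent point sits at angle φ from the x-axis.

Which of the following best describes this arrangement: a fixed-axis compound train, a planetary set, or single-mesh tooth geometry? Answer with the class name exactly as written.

topology: single-mesh involute geometry — m = 2.331, N = 15
classification: single-mesh tooth geometry

single-mesh tooth geometry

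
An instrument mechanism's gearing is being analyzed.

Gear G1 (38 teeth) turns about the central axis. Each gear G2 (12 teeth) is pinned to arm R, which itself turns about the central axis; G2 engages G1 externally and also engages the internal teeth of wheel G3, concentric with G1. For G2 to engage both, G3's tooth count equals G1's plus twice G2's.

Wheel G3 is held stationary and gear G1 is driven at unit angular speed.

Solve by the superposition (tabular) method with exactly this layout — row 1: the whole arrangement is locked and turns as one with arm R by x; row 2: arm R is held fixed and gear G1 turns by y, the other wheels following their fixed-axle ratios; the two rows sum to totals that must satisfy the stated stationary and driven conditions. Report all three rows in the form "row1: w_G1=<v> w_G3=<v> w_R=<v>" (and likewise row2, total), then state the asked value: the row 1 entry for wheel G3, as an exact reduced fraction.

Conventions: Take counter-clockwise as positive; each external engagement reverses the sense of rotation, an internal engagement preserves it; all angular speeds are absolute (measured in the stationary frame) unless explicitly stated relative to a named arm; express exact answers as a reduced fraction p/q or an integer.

recognized (axles ride arm R): planetary set, 38/12/62 teeth
row 1: whole set turns with the arm by x
superposition row 2 [arm held]: sun y, ring −(38/62)·y, arm 0
boundary: total ω_ring = x − (38/62)·y = 0 and total ω_sun = x + y = 1  ⇒  y = 31/50, x = 19/50
row 2 ring = −(38/62)·31/50 = -19/50
totals (row 1 + row 2): sun 19/50 + 31/50 = 1, ring 19/50 + (-19/50) = 0, arm 19/50 + 0 = 19/50
asked cell (row1, ring) = 19/50

row1: w_G1=19/50 w_G3=19/50 w_R=19/50
row2: w_G1=31/50 w_G3=-19/50 w_R=0
total: w_G1=1 w_G3=0 w_R=19/50
asked value: 19/50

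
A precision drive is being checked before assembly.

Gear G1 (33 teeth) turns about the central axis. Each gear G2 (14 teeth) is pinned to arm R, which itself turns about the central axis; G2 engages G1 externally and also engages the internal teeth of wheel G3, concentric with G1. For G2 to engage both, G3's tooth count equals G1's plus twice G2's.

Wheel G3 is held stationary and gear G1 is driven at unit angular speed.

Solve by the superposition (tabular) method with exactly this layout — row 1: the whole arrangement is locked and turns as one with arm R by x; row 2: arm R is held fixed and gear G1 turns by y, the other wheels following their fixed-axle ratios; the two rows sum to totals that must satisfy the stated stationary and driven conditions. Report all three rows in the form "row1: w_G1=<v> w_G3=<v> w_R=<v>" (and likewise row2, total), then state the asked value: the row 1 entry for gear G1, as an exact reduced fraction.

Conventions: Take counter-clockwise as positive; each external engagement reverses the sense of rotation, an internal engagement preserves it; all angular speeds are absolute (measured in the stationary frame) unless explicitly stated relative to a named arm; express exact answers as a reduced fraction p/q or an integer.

class = planetary set [G3 = 33+2·14 = 61; Willis about the carrier]
row 1: whole set turns with the arm by x
superposition row 2 [arm held]: sun y, ring −(33/61)·y, arm 0
boundary: total ω_ring = x − (33/61)·y = 0 and total ω_sun = x + y = 1  ⇒  y = 61/94, x = 33/94
row 2 ring = −(33/61)·61/94 = -33/94
totals (row 1 + row 2): sun 33/94 + 61/94 = 1, ring 33/94 + (-33/94) = 0, arm 33/94 + 0 = 33/94
asked cell (row1, sun) = 33/94

row1: w_G1=33/94 w_G3=33/94 w_R=33/94
row2: w_G1=61/94 w_G3=-33/94 w_R=0
total: w_G1=1 w_G3=0 w_R=33/94
asked value: 33/94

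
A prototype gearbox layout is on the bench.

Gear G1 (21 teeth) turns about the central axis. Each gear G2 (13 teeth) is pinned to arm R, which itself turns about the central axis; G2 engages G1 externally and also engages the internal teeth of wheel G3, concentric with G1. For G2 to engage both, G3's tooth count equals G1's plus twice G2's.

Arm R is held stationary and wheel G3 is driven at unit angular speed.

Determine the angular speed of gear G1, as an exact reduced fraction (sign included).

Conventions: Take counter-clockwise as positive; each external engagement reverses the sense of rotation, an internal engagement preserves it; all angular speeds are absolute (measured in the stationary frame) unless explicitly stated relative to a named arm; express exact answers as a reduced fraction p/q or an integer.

-47/21

planetary set (21T centre, 13T on arm, 47T internal) — Willis relation
ring teeth: 21 + 2·13 = 47
21(ω_sun−ω_arm) = −47(ω_ring−ω_arm),  ω_arm = 0, ω_ring = 1
ω_sun = 0 − (47/21)(1−0) = -47/21
exact speed ratio = -47/21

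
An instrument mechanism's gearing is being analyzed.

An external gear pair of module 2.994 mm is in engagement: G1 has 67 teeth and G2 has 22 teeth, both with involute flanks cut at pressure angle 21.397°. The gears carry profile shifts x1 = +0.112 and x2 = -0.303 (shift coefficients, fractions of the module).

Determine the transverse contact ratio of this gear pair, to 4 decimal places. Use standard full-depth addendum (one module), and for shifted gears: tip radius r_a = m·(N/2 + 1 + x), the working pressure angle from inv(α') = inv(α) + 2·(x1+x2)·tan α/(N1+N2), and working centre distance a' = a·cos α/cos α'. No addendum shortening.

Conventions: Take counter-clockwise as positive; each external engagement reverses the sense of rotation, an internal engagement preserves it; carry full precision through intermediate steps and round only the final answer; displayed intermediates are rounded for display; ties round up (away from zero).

single-mesh involute tooth geometry (67T engaging 22T at module 2.994)
base radii: r_b1 = 93.385883, r_b2 = 30.664021
tip radii: r_a1 = 103.628328, r_a2 = 35.020818
inv(α') = inv(21.397°) + 2·(+0.112-0.303)·tan α/(67+22) = 0.01670540  ⇒  α' = 20.74805°
a' = a·cos α / cos α' = 133.2330·cos 21.397°/cos 20.74805° = 132.652802
action lengths: √(r_a1²−r_b1²) = 44.921121, √(r_a2²−r_b2²) = 16.916722
base pitch p_b = π·m·cos α = 8.757624
CR = (44.921121 + 16.916722 − 132.652802·sin 20.74805°)/8.757624 = 1.695022
contact ratio ≈ 1.6950

1.6950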